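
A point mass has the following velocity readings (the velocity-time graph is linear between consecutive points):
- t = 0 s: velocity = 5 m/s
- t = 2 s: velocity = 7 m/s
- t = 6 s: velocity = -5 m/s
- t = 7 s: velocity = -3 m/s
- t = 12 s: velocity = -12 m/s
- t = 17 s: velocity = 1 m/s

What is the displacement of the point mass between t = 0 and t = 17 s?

-53 m

Displacement is the signed area under the v-t curve.
0–2 s: ½(5 + 7)(2) = 12 m
2–6 s: ½(7 + -5)(4) = 4 m
6–7 s: ½(-5 + -3)(1) = -4 m
7–12 s: ½(-3 + -12)(5) = -37.5 m
12–17 s: ½(-12 + 1)(5) = -27.5 m
Net displacement = -53 m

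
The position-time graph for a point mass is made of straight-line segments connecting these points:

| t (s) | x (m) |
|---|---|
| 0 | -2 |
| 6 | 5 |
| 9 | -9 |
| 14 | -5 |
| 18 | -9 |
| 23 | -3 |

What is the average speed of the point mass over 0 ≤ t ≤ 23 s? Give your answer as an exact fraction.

35/23 m/s

Average speed = (total path length)/(elapsed time); on a piecewise-linear x-t graph the path length is Σ|Δx|.
0–6 s: |Δx| = |5 − -2| = 7 m
6–9 s: |Δx| = |-9 − 5| = 14 m
9–14 s: |Δx| = |-5 − -9| = 4 m
14–18 s: |Δx| = |-9 − -5| = 4 m
18–23 s: |Δx| = |-3 − -9| = 6 m
Total path = 35 m; average speed = 35/23 = 35/23 m/s.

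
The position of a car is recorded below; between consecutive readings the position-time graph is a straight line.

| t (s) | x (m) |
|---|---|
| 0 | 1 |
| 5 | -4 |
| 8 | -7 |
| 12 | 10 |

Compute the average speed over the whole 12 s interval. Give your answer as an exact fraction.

Average speed = (total path length)/(elapsed time); on a piecewise-linear x-t graph the path length is Σ|Δx|.
0–5 s: |Δx| = |-4 − 1| = 5 m
5–8 s: |Δx| = |-7 − -4| = 3 m
8–12 s: |Δx| = |10 − -7| = 17 m
Total path = 25 m; average speed = 25/12 = 25/12 m/s.

25/12 m/s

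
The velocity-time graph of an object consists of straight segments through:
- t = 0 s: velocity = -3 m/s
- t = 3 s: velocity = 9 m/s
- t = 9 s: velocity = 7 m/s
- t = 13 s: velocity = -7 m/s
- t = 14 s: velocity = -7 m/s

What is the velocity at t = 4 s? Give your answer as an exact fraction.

26/3 m/s

On 3–9 s the graph is linear from 9 to 7 m/s: v(4) = 9 + (7 − 9)·(4 − 3)/(9 − 3) = 26/3 m/s.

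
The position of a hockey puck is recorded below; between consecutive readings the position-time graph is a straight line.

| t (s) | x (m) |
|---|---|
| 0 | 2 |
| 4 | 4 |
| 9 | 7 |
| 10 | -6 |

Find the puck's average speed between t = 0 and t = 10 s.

Average speed = (total path length)/(elapsed time); on a piecewise-linear x-t graph the path length is Σ|Δx|.
0–4 s: |Δx| = |4 − 2| = 2 m
4–9 s: |Δx| = |7 − 4| = 3 m
9–10 s: |Δx| = |-6 − 7| = 13 m
Total path = 18 m; average speed = 18/10 = 1.8 m/s.

1.8 m/s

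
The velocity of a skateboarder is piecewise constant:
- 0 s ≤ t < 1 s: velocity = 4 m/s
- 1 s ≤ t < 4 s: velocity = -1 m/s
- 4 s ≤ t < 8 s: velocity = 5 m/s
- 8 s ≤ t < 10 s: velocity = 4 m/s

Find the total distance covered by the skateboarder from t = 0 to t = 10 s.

35 m

Total distance travelled is ∫|v| dt — sum the magnitudes of each area piece.
0–1 s: |4| × 1 = 4 m
1–4 s: |-1| × 3 = 3 m
4–8 s: |5| × 4 = 20 m
8–10 s: |4| × 2 = 8 m
Total distance = 35 m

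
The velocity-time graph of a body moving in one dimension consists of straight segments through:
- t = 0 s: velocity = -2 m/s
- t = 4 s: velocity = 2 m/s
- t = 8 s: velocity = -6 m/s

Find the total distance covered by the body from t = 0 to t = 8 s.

14 m

Total distance travelled is ∫|v| dt — sum the magnitudes of each area piece.
0–4 s: v = 0 at t = 2 s; triangle areas 2 + 2 = 4 m
4–8 s: v = 0 at t = 5 s; triangle areas 1 + 9 = 10 m
Total distance = 14 m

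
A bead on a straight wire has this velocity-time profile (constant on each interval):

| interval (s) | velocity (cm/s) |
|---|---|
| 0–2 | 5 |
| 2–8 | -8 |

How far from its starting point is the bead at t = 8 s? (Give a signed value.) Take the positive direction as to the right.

-38 cm

Displacement is the signed area under the v-t curve.
0–2 s: 5 × 2 = 10 cm
2–8 s: -8 × 6 = -48 cm
Net displacement = -38 cm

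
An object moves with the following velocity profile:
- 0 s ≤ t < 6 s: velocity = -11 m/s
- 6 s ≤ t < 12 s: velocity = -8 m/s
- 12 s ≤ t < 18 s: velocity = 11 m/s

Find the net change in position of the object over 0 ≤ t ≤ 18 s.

Displacement is the signed area under the v-t curve.
0–6 s: -11 × 6 = -66 m
6–12 s: -8 × 6 = -48 m
12–18 s: 11 × 6 = 66 m
Net displacement = -48 m

-48 m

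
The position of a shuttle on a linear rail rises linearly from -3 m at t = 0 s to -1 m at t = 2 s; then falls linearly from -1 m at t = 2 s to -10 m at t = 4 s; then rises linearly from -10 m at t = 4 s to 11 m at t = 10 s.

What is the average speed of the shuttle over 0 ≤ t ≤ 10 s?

3.2 m/s

Average speed = (total path length)/(elapsed time); on a piecewise-linear x-t graph the path length is Σ|Δx|.
0–2 s: |Δx| = |-1 − -3| = 2 m
2–4 s: |Δx| = |-10 − -1| = 9 m
4–10 s: |Δx| = |11 − -10| = 21 m
Total path = 32 m; average speed = 32/10 = 3.2 m/s.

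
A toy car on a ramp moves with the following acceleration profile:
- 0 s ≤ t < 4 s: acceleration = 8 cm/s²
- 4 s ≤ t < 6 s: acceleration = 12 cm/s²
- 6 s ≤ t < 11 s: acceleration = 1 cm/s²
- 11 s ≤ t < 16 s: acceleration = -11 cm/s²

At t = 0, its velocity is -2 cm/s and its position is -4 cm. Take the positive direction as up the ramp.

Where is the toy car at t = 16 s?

576 cm

On each constant-a segment, Δv = aΔt and Δx = v₀Δt + ½aΔt²; chain segment to segment.
0–4 s: v starts -2 cm/s; Δx = -2·4 + ½·8·4² = 56 cm; v ends 30 cm/s.
4–6 s: v starts 30 cm/s; Δx = 30·2 + ½·12·2² = 84 cm; v ends 54 cm/s.
6–11 s: v starts 54 cm/s; Δx = 54·5 + ½·1·5² = 282.5 cm; v ends 59 cm/s.
11–16 s: v starts 59 cm/s; Δx = 59·5 + ½·-11·5² = 157.5 cm; v ends 4 cm/s.
x(16) = -4 + Σ Δx = 576 cm.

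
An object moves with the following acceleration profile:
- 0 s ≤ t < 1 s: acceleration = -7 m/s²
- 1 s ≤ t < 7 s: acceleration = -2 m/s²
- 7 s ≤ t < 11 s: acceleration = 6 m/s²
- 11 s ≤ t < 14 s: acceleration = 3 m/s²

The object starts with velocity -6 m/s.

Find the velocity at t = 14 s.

8 m/s

Δv equals the area under the a-t graph; then v = v₀ + Δv.
0–1 s: -7 × 1 = -7 m/s
1–7 s: -2 × 6 = -12 m/s
7–11 s: 6 × 4 = 24 m/s
11–14 s: 3 × 3 = 9 m/s
Δv = 14 m/s, so v(14) = -6 + (14) = 8 m/s.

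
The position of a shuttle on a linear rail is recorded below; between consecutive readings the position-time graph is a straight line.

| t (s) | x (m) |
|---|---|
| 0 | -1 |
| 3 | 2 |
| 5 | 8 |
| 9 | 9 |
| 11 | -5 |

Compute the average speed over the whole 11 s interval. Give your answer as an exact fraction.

Average speed = (total path length)/(elapsed time); on a piecewise-linear x-t graph the path length is Σ|Δx|.
0–3 s: |Δx| = |2 − -1| = 3 m
3–5 s: |Δx| = |8 − 2| = 6 m
5–9 s: |Δx| = |9 − 8| = 1 m
9–11 s: |Δx| = |-5 − 9| = 14 m
Total path = 24 m; average speed = 24/11 = 24/11 m/s.

24/11 m/s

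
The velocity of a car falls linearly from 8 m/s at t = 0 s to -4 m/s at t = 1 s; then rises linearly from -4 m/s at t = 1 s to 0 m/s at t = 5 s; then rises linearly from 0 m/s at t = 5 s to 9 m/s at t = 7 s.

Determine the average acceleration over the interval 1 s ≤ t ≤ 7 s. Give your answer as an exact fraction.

Average acceleration = Δv/Δt = (9 − -4)/(7 − 1) = 13/6 m/s².

13/6 m/s²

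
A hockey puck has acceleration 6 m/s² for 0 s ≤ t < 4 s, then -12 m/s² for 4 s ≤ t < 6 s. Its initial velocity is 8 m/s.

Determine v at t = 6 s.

8 m/s

Δv equals the area under the a-t graph; then v = v₀ + Δv.
0–4 s: 6 × 4 = 24 m/s
4–6 s: -12 × 2 = -24 m/s
Δv = 0 m/s, so v(6) = 8 + (0) = 8 m/s.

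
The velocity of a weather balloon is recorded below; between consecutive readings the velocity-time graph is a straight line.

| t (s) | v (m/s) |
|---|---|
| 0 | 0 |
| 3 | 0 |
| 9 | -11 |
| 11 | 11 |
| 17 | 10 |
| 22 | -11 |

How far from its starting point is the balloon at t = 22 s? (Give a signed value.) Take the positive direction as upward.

27.5 m

Displacement is the signed area under the v-t curve.
0–3 s: 0 × 3 = 0 m
3–9 s: ½(0 + -11)(6) = -33 m
9–11 s: ½(-11 + 11)(2) = 0 m
11–17 s: ½(11 + 10)(6) = 63 m
17–22 s: ½(10 + -11)(5) = -2.5 m
Net displacement = 27.5 m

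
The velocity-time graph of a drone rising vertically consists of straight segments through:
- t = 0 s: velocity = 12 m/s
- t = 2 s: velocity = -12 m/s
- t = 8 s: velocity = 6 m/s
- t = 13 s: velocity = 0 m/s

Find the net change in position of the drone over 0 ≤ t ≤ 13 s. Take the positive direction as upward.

Net displacement equals the area under the velocity-time graph (areas below the axis count negative).
0–2 s: ½(12 + -12)(2) = 0 m
2–8 s: ½(-12 + 6)(6) = -18 m
8–13 s: ½(6 + 0)(5) = 15 m
Net displacement = -3 m

-3 m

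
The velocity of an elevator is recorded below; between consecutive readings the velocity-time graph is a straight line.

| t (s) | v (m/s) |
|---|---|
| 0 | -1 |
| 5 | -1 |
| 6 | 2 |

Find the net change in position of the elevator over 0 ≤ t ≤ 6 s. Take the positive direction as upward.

Net displacement equals the area under the velocity-time graph (areas below the axis count negative).
0–5 s: -1 × 5 = -5 m
5–6 s: ½(-1 + 2)(1) = 0.5 m
Net displacement = -4.5 m

-4.5 m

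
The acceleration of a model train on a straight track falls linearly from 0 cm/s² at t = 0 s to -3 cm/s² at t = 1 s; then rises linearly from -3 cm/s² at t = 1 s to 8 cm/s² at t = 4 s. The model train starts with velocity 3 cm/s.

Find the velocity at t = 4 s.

Δv equals the area under the a-t graph; then v = v₀ + Δv.
0–1 s: ½(0 + -3)(1) = -1.5 cm/s
1–4 s: ½(-3 + 8)(3) = 7.5 cm/s
Δv = 6 cm/s, so v(4) = 3 + (6) = 9 cm/s.

9 cm/s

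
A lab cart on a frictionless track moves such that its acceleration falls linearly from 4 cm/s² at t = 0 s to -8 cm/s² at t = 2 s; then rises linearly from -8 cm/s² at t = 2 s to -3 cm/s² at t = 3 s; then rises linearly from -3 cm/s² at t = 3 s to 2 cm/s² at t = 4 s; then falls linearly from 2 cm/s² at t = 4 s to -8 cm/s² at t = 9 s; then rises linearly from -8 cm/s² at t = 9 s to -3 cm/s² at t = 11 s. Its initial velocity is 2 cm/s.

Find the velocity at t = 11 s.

Δv equals the area under the a-t graph; then v = v₀ + Δv.
0–2 s: ½(4 + -8)(2) = -4 cm/s
2–3 s: ½(-8 + -3)(1) = -5.5 cm/s
3–4 s: ½(-3 + 2)(1) = -0.5 cm/s
4–9 s: ½(2 + -8)(5) = -15 cm/s
9–11 s: ½(-8 + -3)(2) = -11 cm/s
Δv = -36 cm/s, so v(11) = 2 + (-36) = -34 cm/s.

-34 cm/s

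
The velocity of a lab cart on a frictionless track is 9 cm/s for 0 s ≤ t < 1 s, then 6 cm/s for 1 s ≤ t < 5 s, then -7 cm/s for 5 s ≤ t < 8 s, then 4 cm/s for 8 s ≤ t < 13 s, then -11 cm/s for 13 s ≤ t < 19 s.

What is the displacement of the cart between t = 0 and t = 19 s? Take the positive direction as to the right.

-34 cm

Net displacement equals the area under the velocity-time graph (areas below the axis count negative).
0–1 s: 9 × 1 = 9 cm
1–5 s: 6 × 4 = 24 cm
5–8 s: -7 × 3 = -21 cm
8–13 s: 4 × 5 = 20 cm
13–19 s: -11 × 6 = -66 cm
Net displacement = -34 cm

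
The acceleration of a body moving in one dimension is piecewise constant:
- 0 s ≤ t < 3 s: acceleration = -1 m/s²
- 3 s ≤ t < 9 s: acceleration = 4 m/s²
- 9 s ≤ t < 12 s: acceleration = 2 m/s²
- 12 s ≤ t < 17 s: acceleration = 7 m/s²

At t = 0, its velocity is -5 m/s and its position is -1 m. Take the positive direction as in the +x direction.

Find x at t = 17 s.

On each constant-a segment, Δv = aΔt and Δx = v₀Δt + ½aΔt²; chain segment to segment.
0–3 s: v starts -5 m/s; Δx = -5·3 + ½·-1·3² = -19.5 m; v ends -8 m/s.
3–9 s: v starts -8 m/s; Δx = -8·6 + ½·4·6² = 24 m; v ends 16 m/s.
9–12 s: v starts 16 m/s; Δx = 16·3 + ½·2·3² = 57 m; v ends 22 m/s.
12–17 s: v starts 22 m/s; Δx = 22·5 + ½·7·5² = 197.5 m; v ends 57 m/s.
x(17) = -1 + Σ Δx = 258 m.

258 m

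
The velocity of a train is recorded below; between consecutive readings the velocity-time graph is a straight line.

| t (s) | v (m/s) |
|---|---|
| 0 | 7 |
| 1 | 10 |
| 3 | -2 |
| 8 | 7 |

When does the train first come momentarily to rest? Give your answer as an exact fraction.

v changes sign on 1–3 s (from 10 to -2); the graph is linear there, so v = 0 at t = 1 + (-10)·(3 − 1)/(-2 − 10) = 8/3 s.

t = 8/3 s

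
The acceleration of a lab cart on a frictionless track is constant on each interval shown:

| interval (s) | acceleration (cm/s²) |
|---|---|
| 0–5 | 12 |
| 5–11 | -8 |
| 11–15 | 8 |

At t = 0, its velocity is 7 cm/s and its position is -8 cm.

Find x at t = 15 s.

On each constant-a segment, Δv = aΔt and Δx = v₀Δt + ½aΔt²; chain segment to segment.
0–5 s: v starts 7 cm/s; Δx = 7·5 + ½·12·5² = 185 cm; v ends 67 cm/s.
5–11 s: v starts 67 cm/s; Δx = 67·6 + ½·-8·6² = 258 cm; v ends 19 cm/s.
11–15 s: v starts 19 cm/s; Δx = 19·4 + ½·8·4² = 140 cm; v ends 51 cm/s.
x(15) = -8 + Σ Δx = 575 cm.

575 cm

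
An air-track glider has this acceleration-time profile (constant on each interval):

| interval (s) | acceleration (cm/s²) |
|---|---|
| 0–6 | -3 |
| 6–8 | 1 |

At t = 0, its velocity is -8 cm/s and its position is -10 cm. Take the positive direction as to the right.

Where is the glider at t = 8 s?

-162 cm

On each constant-a segment, Δv = aΔt and Δx = v₀Δt + ½aΔt²; chain segment to segment.
0–6 s: v starts -8 cm/s; Δx = -8·6 + ½·-3·6² = -102 cm; v ends -26 cm/s.
6–8 s: v starts -26 cm/s; Δx = -26·2 + ½·1·2² = -50 cm; v ends -24 cm/s.
x(8) = -10 + Σ Δx = -162 cm.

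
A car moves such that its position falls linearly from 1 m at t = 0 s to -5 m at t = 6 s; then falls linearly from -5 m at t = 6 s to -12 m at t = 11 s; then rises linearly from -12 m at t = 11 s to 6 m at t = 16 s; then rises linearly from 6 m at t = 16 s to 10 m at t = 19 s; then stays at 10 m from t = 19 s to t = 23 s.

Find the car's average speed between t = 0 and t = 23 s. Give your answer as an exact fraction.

Average speed = (total path length)/(elapsed time); on a piecewise-linear x-t graph the path length is Σ|Δx|.
0–6 s: |Δx| = |-5 − 1| = 6 m
6–11 s: |Δx| = |-12 − -5| = 7 m
11–16 s: |Δx| = |6 − -12| = 18 m
16–19 s: |Δx| = |10 − 6| = 4 m
19–23 s: |Δx| = |10 − 10| = 0 m
Total path = 35 m; average speed = 35/23 = 35/23 m/s.

35/23 m/s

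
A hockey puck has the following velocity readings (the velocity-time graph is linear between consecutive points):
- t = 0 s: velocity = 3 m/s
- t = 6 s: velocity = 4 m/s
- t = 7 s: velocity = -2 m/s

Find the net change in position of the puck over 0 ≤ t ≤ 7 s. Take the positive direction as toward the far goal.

22 m

Net displacement equals the area under the velocity-time graph (areas below the axis count negative).
0–6 s: ½(3 + 4)(6) = 21 m
6–7 s: ½(4 + -2)(1) = 1 m
Net displacement = 22 m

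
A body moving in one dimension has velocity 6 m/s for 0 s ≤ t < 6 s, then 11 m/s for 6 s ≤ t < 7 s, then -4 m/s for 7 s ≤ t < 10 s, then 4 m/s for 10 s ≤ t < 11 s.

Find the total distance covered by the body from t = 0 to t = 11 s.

63 m

Distance (not displacement) is the total path length: add the absolute areas under v-t.
0–6 s: |6| × 6 = 36 m
6–7 s: |11| × 1 = 11 m
7–10 s: |-4| × 3 = 12 m
10–11 s: |4| × 1 = 4 m
Total distance = 63 m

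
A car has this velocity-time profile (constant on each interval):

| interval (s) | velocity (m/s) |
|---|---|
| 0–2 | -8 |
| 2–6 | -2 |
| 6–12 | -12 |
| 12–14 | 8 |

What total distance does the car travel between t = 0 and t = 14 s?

Distance (not displacement) is the total path length: add the absolute areas under v-t.
0–2 s: |-8| × 2 = 16 m
2–6 s: |-2| × 4 = 8 m
6–12 s: |-12| × 6 = 72 m
12–14 s: |8| × 2 = 16 m
Total distance = 112 m

112 m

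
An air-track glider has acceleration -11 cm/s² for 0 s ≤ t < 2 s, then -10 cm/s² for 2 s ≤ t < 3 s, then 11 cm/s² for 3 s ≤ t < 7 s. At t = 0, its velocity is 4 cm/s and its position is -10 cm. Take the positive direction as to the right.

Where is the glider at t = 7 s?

On each constant-a segment, Δv = aΔt and Δx = v₀Δt + ½aΔt²; chain segment to segment.
0–2 s: v starts 4 cm/s; Δx = 4·2 + ½·-11·2² = -14 cm; v ends -18 cm/s.
2–3 s: v starts -18 cm/s; Δx = -18·1 + ½·-10·1² = -23 cm; v ends -28 cm/s.
3–7 s: v starts -28 cm/s; Δx = -28·4 + ½·11·4² = -24 cm; v ends 16 cm/s.
x(7) = -10 + Σ Δx = -71 cm.

-71 cm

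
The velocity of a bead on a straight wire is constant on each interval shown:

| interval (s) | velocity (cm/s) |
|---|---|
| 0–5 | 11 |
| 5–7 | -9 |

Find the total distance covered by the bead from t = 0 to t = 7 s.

Distance (not displacement) is the total path length: add the absolute areas under v-t.
0–5 s: |11| × 5 = 55 cm
5–7 s: |-9| × 2 = 18 cm
Total distance = 73 cm

73 cm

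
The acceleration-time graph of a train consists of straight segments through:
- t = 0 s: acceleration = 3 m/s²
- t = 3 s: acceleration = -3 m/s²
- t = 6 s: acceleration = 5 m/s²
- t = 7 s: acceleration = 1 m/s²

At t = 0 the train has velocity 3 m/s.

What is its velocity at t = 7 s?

9 m/s

Δv equals the area under the a-t graph; then v = v₀ + Δv.
0–3 s: ½(3 + -3)(3) = 0 m/s
3–6 s: ½(-3 + 5)(3) = 3 m/s
6–7 s: ½(5 + 1)(1) = 3 m/s
Δv = 6 m/s, so v(7) = 3 + (6) = 9 m/s.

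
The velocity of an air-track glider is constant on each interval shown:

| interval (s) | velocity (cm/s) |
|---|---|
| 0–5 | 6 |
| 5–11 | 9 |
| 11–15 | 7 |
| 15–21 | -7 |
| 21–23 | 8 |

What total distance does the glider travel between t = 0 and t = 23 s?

Total distance travelled is ∫|v| dt — sum the magnitudes of each area piece.
0–5 s: |6| × 5 = 30 cm
5–11 s: |9| × 6 = 54 cm
11–15 s: |7| × 4 = 28 cm
15–21 s: |-7| × 6 = 42 cm
21–23 s: |8| × 2 = 16 cm
Total distance = 170 cm

170 cm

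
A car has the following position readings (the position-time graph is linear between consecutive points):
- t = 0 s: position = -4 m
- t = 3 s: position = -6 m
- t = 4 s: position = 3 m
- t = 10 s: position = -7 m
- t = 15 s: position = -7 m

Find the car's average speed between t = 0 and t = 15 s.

Average speed = (total path length)/(elapsed time); on a piecewise-linear x-t graph the path length is Σ|Δx|.
0–3 s: |Δx| = |-6 − -4| = 2 m
3–4 s: |Δx| = |3 − -6| = 9 m
4–10 s: |Δx| = |-7 − 3| = 10 m
10–15 s: |Δx| = |-7 − -7| = 0 m
Total path = 21 m; average speed = 21/15 = 1.4 m/s.

1.4 m/s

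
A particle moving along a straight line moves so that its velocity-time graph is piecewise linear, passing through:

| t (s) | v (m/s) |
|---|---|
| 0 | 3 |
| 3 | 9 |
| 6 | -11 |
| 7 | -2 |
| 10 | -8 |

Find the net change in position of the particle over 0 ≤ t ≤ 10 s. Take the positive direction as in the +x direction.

Displacement is the signed area under the v-t curve.
0–3 s: ½(3 + 9)(3) = 18 m
3–6 s: ½(9 + -11)(3) = -3 m
6–7 s: ½(-11 + -2)(1) = -6.5 m
7–10 s: ½(-2 + -8)(3) = -15 m
Net displacement = -6.5 m

-6.5 m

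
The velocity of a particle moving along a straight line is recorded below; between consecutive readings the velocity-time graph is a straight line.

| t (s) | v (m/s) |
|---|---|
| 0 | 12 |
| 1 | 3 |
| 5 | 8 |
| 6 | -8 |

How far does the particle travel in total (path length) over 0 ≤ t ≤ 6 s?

33.5 m

Distance (not displacement) is the total path length: add the absolute areas under v-t.
0–1 s: |½(12 + 3)(1)| = 7.5 m
1–5 s: |½(3 + 8)(4)| = 22 m
5–6 s: v = 0 at t = 5.5 s; triangle areas 2 + 2 = 4 m
Total distance = 33.5 m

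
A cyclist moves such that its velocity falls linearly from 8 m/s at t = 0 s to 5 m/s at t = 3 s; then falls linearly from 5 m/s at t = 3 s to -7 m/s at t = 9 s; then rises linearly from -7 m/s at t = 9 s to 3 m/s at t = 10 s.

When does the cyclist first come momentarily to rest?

v changes sign on 3–9 s (from 5 to -7); the graph is linear there, so v = 0 at t = 3 + (-5)·(9 − 3)/(-7 − 5) = 5.5 s.

t = 5.5 s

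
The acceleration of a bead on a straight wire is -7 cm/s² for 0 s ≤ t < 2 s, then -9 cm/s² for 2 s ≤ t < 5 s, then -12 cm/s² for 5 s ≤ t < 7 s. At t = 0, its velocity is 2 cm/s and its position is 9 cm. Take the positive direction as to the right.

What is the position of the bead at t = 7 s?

-179.5 cm

On each constant-a segment, Δv = aΔt and Δx = v₀Δt + ½aΔt²; chain segment to segment.
0–2 s: v starts 2 cm/s; Δx = 2·2 + ½·-7·2² = -10 cm; v ends -12 cm/s.
2–5 s: v starts -12 cm/s; Δx = -12·3 + ½·-9·3² = -76.5 cm; v ends -39 cm/s.
5–7 s: v starts -39 cm/s; Δx = -39·2 + ½·-12·2² = -102 cm; v ends -63 cm/s.
x(7) = 9 + Σ Δx = -179.5 cm.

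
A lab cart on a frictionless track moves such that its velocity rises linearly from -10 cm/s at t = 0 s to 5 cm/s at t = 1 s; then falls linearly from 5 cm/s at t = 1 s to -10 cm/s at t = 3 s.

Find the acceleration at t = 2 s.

-7.5 cm/s²

Acceleration is the slope of the v-t graph on 1–3 s: (-10 − 5)/(3 − 1) = -7.5 cm/s².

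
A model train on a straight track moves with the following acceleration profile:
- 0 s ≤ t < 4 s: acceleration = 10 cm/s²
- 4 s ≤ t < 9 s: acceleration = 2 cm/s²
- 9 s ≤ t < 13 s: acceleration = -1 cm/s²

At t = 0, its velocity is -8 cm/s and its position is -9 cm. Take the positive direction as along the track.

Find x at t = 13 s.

384 cm

On each constant-a segment, Δv = aΔt and Δx = v₀Δt + ½aΔt²; chain segment to segment.
0–4 s: v starts -8 cm/s; Δx = -8·4 + ½·10·4² = 48 cm; v ends 32 cm/s.
4–9 s: v starts 32 cm/s; Δx = 32·5 + ½·2·5² = 185 cm; v ends 42 cm/s.
9–13 s: v starts 42 cm/s; Δx = 42·4 + ½·-1·4² = 160 cm; v ends 38 cm/s.
x(13) = -9 + Σ Δx = 384 cm.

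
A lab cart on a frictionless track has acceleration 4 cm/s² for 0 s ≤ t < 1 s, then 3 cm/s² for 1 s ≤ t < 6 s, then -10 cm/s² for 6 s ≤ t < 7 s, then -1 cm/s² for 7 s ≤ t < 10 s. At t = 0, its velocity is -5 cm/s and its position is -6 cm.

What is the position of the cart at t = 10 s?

On each constant-a segment, Δv = aΔt and Δx = v₀Δt + ½aΔt²; chain segment to segment.
0–1 s: v starts -5 cm/s; Δx = -5·1 + ½·4·1² = -3 cm; v ends -1 cm/s.
1–6 s: v starts -1 cm/s; Δx = -1·5 + ½·3·5² = 32.5 cm; v ends 14 cm/s.
6–7 s: v starts 14 cm/s; Δx = 14·1 + ½·-10·1² = 9 cm; v ends 4 cm/s.
7–10 s: v starts 4 cm/s; Δx = 4·3 + ½·-1·3² = 7.5 cm; v ends 1 cm/s.
x(10) = -6 + Σ Δx = 40 cm.

40 cm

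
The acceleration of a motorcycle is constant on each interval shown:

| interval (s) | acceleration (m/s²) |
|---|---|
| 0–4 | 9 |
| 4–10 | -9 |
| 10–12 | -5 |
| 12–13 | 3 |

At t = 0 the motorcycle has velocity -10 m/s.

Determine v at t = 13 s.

-35 m/s

Δv equals the area under the a-t graph; then v = v₀ + Δv.
0–4 s: 9 × 4 = 36 m/s
4–10 s: -9 × 6 = -54 m/s
10–12 s: -5 × 2 = -10 m/s
12–13 s: 3 × 1 = 3 m/s
Δv = -25 m/s, so v(13) = -10 + (-25) = -35 m/s.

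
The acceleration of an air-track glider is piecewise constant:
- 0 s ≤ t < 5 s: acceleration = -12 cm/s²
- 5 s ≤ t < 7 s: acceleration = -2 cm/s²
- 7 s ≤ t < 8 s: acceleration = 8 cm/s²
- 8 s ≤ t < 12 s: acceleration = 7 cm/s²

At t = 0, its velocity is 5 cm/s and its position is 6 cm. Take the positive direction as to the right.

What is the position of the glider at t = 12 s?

-436 cm

On each constant-a segment, Δv = aΔt and Δx = v₀Δt + ½aΔt²; chain segment to segment.
0–5 s: v starts 5 cm/s; Δx = 5·5 + ½·-12·5² = -125 cm; v ends -55 cm/s.
5–7 s: v starts -55 cm/s; Δx = -55·2 + ½·-2·2² = -114 cm; v ends -59 cm/s.
7–8 s: v starts -59 cm/s; Δx = -59·1 + ½·8·1² = -55 cm; v ends -51 cm/s.
8–12 s: v starts -51 cm/s; Δx = -51·4 + ½·7·4² = -148 cm; v ends -23 cm/s.
x(12) = 6 + Σ Δx = -436 cm.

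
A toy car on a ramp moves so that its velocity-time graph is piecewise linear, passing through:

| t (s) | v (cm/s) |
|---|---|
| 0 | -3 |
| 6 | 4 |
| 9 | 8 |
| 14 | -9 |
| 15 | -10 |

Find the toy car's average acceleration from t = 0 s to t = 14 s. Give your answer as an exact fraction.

-3/7 cm/s²

Average acceleration = Δv/Δt = (-9 − -3)/(14 − 0) = -3/7 cm/s².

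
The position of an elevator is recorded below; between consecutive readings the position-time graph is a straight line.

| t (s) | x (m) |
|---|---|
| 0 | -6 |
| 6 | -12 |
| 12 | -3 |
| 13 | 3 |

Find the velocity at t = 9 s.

1.5 m/s

Velocity is the slope of the x-t graph on 6–12 s: (-3 − -12)/(12 − 6) = 1.5 m/s.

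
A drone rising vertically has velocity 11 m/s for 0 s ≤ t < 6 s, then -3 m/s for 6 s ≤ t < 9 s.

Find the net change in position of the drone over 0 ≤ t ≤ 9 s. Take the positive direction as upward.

Net displacement equals the area under the velocity-time graph (areas below the axis count negative).
0–6 s: 11 × 6 = 66 m
6–9 s: -3 × 3 = -9 m
Net displacement = 57 m

57 m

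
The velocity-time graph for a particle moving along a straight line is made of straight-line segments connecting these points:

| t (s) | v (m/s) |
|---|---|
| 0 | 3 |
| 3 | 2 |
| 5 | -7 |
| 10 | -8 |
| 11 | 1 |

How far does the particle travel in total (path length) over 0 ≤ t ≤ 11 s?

Distance (not displacement) is the total path length: add the absolute areas under v-t.
0–3 s: |½(3 + 2)(3)| = 7.5 m
3–5 s: v = 0 at t = 31/9 s; triangle areas 4/9 + 49/9 = 53/9 m
5–10 s: |½(-7 + -8)(5)| = 37.5 m
10–11 s: v = 0 at t = 98/9 s; triangle areas 32/9 + 1/18 = 65/18 m
Total distance = 54.5 m

54.5 m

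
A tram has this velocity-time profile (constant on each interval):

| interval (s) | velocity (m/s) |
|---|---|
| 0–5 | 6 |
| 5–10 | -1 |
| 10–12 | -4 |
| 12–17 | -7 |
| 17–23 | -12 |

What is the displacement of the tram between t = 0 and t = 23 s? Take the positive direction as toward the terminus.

Displacement is the signed area under the v-t curve.
0–5 s: 6 × 5 = 30 m
5–10 s: -1 × 5 = -5 m
10–12 s: -4 × 2 = -8 m
12–17 s: -7 × 5 = -35 m
17–23 s: -12 × 6 = -72 m
Net displacement = -90 m

-90 m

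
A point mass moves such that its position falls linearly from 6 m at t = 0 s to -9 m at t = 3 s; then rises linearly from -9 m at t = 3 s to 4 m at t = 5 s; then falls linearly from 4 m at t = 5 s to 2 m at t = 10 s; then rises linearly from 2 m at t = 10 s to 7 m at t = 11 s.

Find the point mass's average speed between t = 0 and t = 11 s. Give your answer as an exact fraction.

35/11 m/s

Average speed = (total path length)/(elapsed time); on a piecewise-linear x-t graph the path length is Σ|Δx|.
0–3 s: |Δx| = |-9 − 6| = 15 m
3–5 s: |Δx| = |4 − -9| = 13 m
5–10 s: |Δx| = |2 − 4| = 2 m
10–11 s: |Δx| = |7 − 2| = 5 m
Total path = 35 m; average speed = 35/11 = 35/11 m/s.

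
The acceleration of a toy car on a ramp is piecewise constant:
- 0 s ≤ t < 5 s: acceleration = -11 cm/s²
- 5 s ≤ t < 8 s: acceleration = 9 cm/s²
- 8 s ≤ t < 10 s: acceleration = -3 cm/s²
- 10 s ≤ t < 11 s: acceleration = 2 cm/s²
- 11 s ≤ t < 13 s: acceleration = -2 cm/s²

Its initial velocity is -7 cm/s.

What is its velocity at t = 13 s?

Δv equals the area under the a-t graph; then v = v₀ + Δv.
0–5 s: -11 × 5 = -55 cm/s
5–8 s: 9 × 3 = 27 cm/s
8–10 s: -3 × 2 = -6 cm/s
10–11 s: 2 × 1 = 2 cm/s
11–13 s: -2 × 2 = -4 cm/s
Δv = -36 cm/s, so v(13) = -7 + (-36) = -43 cm/s.

-43 cm/s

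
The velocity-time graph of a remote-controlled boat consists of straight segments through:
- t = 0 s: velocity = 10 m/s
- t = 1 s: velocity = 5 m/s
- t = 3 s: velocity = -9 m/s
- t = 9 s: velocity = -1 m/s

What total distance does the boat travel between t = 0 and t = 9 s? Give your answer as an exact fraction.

Total distance travelled is ∫|v| dt — sum the magnitudes of each area piece.
0–1 s: |½(10 + 5)(1)| = 7.5 m
1–3 s: v = 0 at t = 12/7 s; triangle areas 25/14 + 81/14 = 53/7 m
3–9 s: |½(-9 + -1)(6)| = 30 m
Total distance = 631/14 m

631/14 m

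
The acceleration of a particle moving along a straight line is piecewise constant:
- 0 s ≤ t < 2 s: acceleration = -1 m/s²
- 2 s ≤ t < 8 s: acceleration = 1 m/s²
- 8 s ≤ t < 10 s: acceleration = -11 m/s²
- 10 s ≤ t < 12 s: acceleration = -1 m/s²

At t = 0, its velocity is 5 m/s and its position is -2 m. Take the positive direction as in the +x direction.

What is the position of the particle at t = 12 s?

On each constant-a segment, Δv = aΔt and Δx = v₀Δt + ½aΔt²; chain segment to segment.
0–2 s: v starts 5 m/s; Δx = 5·2 + ½·-1·2² = 8 m; v ends 3 m/s.
2–8 s: v starts 3 m/s; Δx = 3·6 + ½·1·6² = 36 m; v ends 9 m/s.
8–10 s: v starts 9 m/s; Δx = 9·2 + ½·-11·2² = -4 m; v ends -13 m/s.
10–12 s: v starts -13 m/s; Δx = -13·2 + ½·-1·2² = -28 m; v ends -15 m/s.
x(12) = -2 + Σ Δx = 10 m.

10 m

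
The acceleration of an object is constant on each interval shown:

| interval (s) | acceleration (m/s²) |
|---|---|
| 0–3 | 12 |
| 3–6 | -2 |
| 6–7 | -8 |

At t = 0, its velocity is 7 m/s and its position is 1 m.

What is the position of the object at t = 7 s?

On each constant-a segment, Δv = aΔt and Δx = v₀Δt + ½aΔt²; chain segment to segment.
0–3 s: v starts 7 m/s; Δx = 7·3 + ½·12·3² = 75 m; v ends 43 m/s.
3–6 s: v starts 43 m/s; Δx = 43·3 + ½·-2·3² = 120 m; v ends 37 m/s.
6–7 s: v starts 37 m/s; Δx = 37·1 + ½·-8·1² = 33 m; v ends 29 m/s.
x(7) = 1 + Σ Δx = 229 m.

229 m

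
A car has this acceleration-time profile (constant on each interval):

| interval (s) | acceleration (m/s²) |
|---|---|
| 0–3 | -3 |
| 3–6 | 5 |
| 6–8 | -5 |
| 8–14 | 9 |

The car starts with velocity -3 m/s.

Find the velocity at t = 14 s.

47 m/s

Δv equals the area under the a-t graph; then v = v₀ + Δv.
0–3 s: -3 × 3 = -9 m/s
3–6 s: 5 × 3 = 15 m/s
6–8 s: -5 × 2 = -10 m/s
8–14 s: 9 × 6 = 54 m/s
Δv = 50 m/s, so v(14) = -3 + (50) = 47 m/s.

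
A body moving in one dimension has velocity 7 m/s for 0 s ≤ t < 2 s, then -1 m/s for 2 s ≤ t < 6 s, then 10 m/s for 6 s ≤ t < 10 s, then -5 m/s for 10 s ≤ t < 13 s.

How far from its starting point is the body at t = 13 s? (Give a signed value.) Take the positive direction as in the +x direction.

Net displacement equals the area under the velocity-time graph (areas below the axis count negative).
0–2 s: 7 × 2 = 14 m
2–6 s: -1 × 4 = -4 m
6–10 s: 10 × 4 = 40 m
10–13 s: -5 × 3 = -15 m
Net displacement = 35 m

35 m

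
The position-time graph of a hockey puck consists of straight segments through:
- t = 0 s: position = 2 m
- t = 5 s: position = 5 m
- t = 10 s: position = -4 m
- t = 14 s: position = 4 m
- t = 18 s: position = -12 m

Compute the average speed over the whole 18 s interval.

Average speed = (total path length)/(elapsed time); on a piecewise-linear x-t graph the path length is Σ|Δx|.
0–5 s: |Δx| = |5 − 2| = 3 m
5–10 s: |Δx| = |-4 − 5| = 9 m
10–14 s: |Δx| = |4 − -4| = 8 m
14–18 s: |Δx| = |-12 − 4| = 16 m
Total path = 36 m; average speed = 36/18 = 2 m/s.

2 m/s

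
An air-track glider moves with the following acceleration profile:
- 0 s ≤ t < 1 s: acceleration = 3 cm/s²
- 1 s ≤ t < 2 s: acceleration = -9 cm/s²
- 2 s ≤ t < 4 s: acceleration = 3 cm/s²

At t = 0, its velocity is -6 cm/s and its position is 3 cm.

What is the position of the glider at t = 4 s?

On each constant-a segment, Δv = aΔt and Δx = v₀Δt + ½aΔt²; chain segment to segment.
0–1 s: v starts -6 cm/s; Δx = -6·1 + ½·3·1² = -4.5 cm; v ends -3 cm/s.
1–2 s: v starts -3 cm/s; Δx = -3·1 + ½·-9·1² = -7.5 cm; v ends -12 cm/s.
2–4 s: v starts -12 cm/s; Δx = -12·2 + ½·3·2² = -18 cm; v ends -6 cm/s.
x(4) = 3 + Σ Δx = -27 cm.

-27 cm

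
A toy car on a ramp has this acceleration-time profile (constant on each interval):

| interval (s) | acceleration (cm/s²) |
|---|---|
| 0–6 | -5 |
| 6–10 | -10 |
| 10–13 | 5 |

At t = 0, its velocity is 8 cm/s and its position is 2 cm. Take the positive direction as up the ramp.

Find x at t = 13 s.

-371.5 cm

On each constant-a segment, Δv = aΔt and Δx = v₀Δt + ½aΔt²; chain segment to segment.
0–6 s: v starts 8 cm/s; Δx = 8·6 + ½·-5·6² = -42 cm; v ends -22 cm/s.
6–10 s: v starts -22 cm/s; Δx = -22·4 + ½·-10·4² = -168 cm; v ends -62 cm/s.
10–13 s: v starts -62 cm/s; Δx = -62·3 + ½·5·3² = -163.5 cm; v ends -47 cm/s.
x(13) = 2 + Σ Δx = -371.5 cm.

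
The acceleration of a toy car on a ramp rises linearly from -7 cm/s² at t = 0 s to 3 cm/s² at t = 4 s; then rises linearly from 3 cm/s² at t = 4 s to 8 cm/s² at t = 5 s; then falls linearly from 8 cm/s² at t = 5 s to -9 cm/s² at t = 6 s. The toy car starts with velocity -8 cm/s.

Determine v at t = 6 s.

Δv equals the area under the a-t graph; then v = v₀ + Δv.
0–4 s: ½(-7 + 3)(4) = -8 cm/s
4–5 s: ½(3 + 8)(1) = 5.5 cm/s
5–6 s: ½(8 + -9)(1) = -0.5 cm/s
Δv = -3 cm/s, so v(6) = -8 + (-3) = -11 cm/s.

-11 cm/s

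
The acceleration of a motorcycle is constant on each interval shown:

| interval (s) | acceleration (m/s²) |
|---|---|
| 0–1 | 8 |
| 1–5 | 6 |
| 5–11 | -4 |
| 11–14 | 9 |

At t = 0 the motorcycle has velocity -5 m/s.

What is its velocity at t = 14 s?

Δv equals the area under the a-t graph; then v = v₀ + Δv.
0–1 s: 8 × 1 = 8 m/s
1–5 s: 6 × 4 = 24 m/s
5–11 s: -4 × 6 = -24 m/s
11–14 s: 9 × 3 = 27 m/s
Δv = 35 m/s, so v(14) = -5 + (35) = 30 m/s.

30 m/s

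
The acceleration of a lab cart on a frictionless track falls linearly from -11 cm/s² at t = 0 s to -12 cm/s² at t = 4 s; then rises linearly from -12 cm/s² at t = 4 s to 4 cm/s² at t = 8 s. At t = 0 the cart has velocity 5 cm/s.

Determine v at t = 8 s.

Δv equals the area under the a-t graph; then v = v₀ + Δv.
0–4 s: ½(-11 + -12)(4) = -46 cm/s
4–8 s: ½(-12 + 4)(4) = -16 cm/s
Δv = -62 cm/s, so v(8) = 5 + (-62) = -57 cm/s.

-57 cm/s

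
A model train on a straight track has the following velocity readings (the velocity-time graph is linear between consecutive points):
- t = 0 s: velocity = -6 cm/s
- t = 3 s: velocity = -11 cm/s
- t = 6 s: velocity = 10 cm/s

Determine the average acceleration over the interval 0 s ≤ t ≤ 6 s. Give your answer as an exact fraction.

Average acceleration = Δv/Δt = (10 − -6)/(6 − 0) = 8/3 cm/s².

8/3 cm/s²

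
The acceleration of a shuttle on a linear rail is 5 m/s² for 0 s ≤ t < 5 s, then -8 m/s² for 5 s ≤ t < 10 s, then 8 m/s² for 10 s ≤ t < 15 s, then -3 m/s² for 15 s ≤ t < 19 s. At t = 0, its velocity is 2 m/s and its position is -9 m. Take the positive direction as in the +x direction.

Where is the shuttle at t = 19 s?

217.5 m

On each constant-a segment, Δv = aΔt and Δx = v₀Δt + ½aΔt²; chain segment to segment.
0–5 s: v starts 2 m/s; Δx = 2·5 + ½·5·5² = 72.5 m; v ends 27 m/s.
5–10 s: v starts 27 m/s; Δx = 27·5 + ½·-8·5² = 35 m; v ends -13 m/s.
10–15 s: v starts -13 m/s; Δx = -13·5 + ½·8·5² = 35 m; v ends 27 m/s.
15–19 s: v starts 27 m/s; Δx = 27·4 + ½·-3·4² = 84 m; v ends 15 m/s.
x(19) = -9 + Σ Δx = 217.5 m.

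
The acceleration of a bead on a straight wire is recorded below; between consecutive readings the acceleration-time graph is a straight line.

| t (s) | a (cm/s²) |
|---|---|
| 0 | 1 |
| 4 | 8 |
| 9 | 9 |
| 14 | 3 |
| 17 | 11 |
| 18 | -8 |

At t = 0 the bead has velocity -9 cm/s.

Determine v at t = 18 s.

104 cm/s

Δv equals the area under the a-t graph; then v = v₀ + Δv.
0–4 s: ½(1 + 8)(4) = 18 cm/s
4–9 s: ½(8 + 9)(5) = 42.5 cm/s
9–14 s: ½(9 + 3)(5) = 30 cm/s
14–17 s: ½(3 + 11)(3) = 21 cm/s
17–18 s: ½(11 + -8)(1) = 1.5 cm/s
Δv = 113 cm/s, so v(18) = -9 + (113) = 104 cm/s.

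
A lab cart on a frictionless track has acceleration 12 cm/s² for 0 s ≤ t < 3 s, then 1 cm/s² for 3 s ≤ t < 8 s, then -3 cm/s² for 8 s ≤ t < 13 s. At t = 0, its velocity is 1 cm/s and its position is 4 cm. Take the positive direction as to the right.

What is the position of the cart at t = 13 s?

On each constant-a segment, Δv = aΔt and Δx = v₀Δt + ½aΔt²; chain segment to segment.
0–3 s: v starts 1 cm/s; Δx = 1·3 + ½·12·3² = 57 cm; v ends 37 cm/s.
3–8 s: v starts 37 cm/s; Δx = 37·5 + ½·1·5² = 197.5 cm; v ends 42 cm/s.
8–13 s: v starts 42 cm/s; Δx = 42·5 + ½·-3·5² = 172.5 cm; v ends 27 cm/s.
x(13) = 4 + Σ Δx = 431 cm.

431 cm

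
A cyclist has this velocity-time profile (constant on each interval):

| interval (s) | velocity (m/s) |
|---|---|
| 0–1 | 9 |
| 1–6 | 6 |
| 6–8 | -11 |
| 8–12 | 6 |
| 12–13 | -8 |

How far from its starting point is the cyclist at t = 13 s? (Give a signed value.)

33 m

Net displacement equals the area under the velocity-time graph (areas below the axis count negative).
0–1 s: 9 × 1 = 9 m
1–6 s: 6 × 5 = 30 m
6–8 s: -11 × 2 = -22 m
8–12 s: 6 × 4 = 24 m
12–13 s: -8 × 1 = -8 m
Net displacement = 33 m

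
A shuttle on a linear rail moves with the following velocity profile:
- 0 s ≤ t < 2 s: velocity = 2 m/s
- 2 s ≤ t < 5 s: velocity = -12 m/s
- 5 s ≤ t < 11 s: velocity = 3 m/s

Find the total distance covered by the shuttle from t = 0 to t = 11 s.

58 m

Distance (not displacement) is the total path length: add the absolute areas under v-t.
0–2 s: |2| × 2 = 4 m
2–5 s: |-12| × 3 = 36 m
5–11 s: |3| × 6 = 18 m
Total distance = 58 m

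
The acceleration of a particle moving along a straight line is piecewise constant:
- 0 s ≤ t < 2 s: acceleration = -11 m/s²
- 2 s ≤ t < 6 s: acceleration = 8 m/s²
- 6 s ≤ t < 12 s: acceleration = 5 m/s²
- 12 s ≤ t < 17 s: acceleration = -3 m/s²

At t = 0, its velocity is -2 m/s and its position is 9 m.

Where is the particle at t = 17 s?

On each constant-a segment, Δv = aΔt and Δx = v₀Δt + ½aΔt²; chain segment to segment.
0–2 s: v starts -2 m/s; Δx = -2·2 + ½·-11·2² = -26 m; v ends -24 m/s.
2–6 s: v starts -24 m/s; Δx = -24·4 + ½·8·4² = -32 m; v ends 8 m/s.
6–12 s: v starts 8 m/s; Δx = 8·6 + ½·5·6² = 138 m; v ends 38 m/s.
12–17 s: v starts 38 m/s; Δx = 38·5 + ½·-3·5² = 152.5 m; v ends 23 m/s.
x(17) = 9 + Σ Δx = 241.5 m.

241.5 m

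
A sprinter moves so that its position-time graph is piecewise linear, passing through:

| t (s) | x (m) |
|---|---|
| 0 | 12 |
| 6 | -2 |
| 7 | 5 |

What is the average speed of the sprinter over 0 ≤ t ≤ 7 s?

Average speed = (total path length)/(elapsed time); on a piecewise-linear x-t graph the path length is Σ|Δx|.
0–6 s: |Δx| = |-2 − 12| = 14 m
6–7 s: |Δx| = |5 − -2| = 7 m
Total path = 21 m; average speed = 21/7 = 3 m/s.

3 m/s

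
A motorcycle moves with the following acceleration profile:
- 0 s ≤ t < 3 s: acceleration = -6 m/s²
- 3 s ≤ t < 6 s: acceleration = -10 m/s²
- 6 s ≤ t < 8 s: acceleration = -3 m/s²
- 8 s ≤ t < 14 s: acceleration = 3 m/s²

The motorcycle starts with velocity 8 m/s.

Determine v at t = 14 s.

Δv equals the area under the a-t graph; then v = v₀ + Δv.
0–3 s: -6 × 3 = -18 m/s
3–6 s: -10 × 3 = -30 m/s
6–8 s: -3 × 2 = -6 m/s
8–14 s: 3 × 6 = 18 m/s
Δv = -36 m/s, so v(14) = 8 + (-36) = -28 m/s.

-28 m/s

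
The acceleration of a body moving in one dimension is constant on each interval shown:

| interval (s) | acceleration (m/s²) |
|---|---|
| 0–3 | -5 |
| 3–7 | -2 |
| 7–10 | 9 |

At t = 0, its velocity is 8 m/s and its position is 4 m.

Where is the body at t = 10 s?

On each constant-a segment, Δv = aΔt and Δx = v₀Δt + ½aΔt²; chain segment to segment.
0–3 s: v starts 8 m/s; Δx = 8·3 + ½·-5·3² = 1.5 m; v ends -7 m/s.
3–7 s: v starts -7 m/s; Δx = -7·4 + ½·-2·4² = -44 m; v ends -15 m/s.
7–10 s: v starts -15 m/s; Δx = -15·3 + ½·9·3² = -4.5 m; v ends 12 m/s.
x(10) = 4 + Σ Δx = -43 m.

-43 m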